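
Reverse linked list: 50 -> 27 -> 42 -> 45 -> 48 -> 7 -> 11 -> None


Step 1: curr=50, set curr.next=prev(None) | reversed so far: 50
Step 2: curr=27, set curr.next=prev(50) | reversed so far: 27 -> 50
Step 3: curr=42, set curr.next=prev(27) | reversed so far: 42 -> 27 -> 50
Step 4: curr=45, set curr.next=prev(42) | reversed so far: 45 -> 42 -> 27 -> 50
Step 5: curr=48, set curr.next=prev(45) | reversed so far: 48 -> 45 -> 42 -> 27 -> 50
Step 6: curr=7, set curr.next=prev(48) | reversed so far: 7 -> 48 -> 45 -> 42 -> 27 -> 50
Step 7: curr=11, set curr.next=prev(7) | reversed so far: 11 -> 7 -> 48 -> 45 -> 42 -> 27 -> 50

11 -> 7 -> 48 -> 45 -> 42 -> 27 -> 50 -> None


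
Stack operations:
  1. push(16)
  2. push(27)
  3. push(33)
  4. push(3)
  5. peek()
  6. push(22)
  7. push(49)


push(16) -> [16]
push(27) -> [16, 27]
push(33) -> [16, 27, 33]
push(3) -> [16, 27, 33, 3]
peek()->3
push(22) -> [16, 27, 33, 3, 22]
push(49) -> [16, 27, 33, 3, 22, 49]

Final stack: [16, 27, 33, 3, 22, 49]


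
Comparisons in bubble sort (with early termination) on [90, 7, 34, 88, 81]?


Algorithm: bubble sort (with early termination)
Input: [90, 7, 34, 88, 81]
Sorted: [7, 34, 81, 88, 90]

9


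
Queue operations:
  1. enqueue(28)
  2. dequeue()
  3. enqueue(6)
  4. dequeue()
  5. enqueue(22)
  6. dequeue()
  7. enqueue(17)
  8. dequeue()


enqueue(28) -> [28]
dequeue()->28, []
enqueue(6) -> [6]
dequeue()->6, []
enqueue(22) -> [22]
dequeue()->22, []
enqueue(17) -> [17]
dequeue()->17, []

Final queue: []


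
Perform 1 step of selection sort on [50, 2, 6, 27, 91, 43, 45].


Initial: [50, 2, 6, 27, 91, 43, 45]
Step 1: min=2 at 1
  Swap: [2, 50, 6, 27, 91, 43, 45]

After 1 step: [2, 50, 6, 27, 91, 43, 45]


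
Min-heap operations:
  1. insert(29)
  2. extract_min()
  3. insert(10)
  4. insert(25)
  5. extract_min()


insert(29) -> [29]
extract_min()->29, []
insert(10) -> [10]
insert(25) -> [10, 25]
extract_min()->10, [25]

Final heap: [25]


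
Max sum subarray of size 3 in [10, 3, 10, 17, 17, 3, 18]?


[0:3]: 23
[1:4]: 30
[2:5]: 44
[3:6]: 37
[4:7]: 38

Max: 44 at [2:5]


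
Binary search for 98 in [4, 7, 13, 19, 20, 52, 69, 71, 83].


Step 1: lo=0, hi=8, mid=4, val=20
Step 2: lo=5, hi=8, mid=6, val=69
Step 3: lo=7, hi=8, mid=7, val=71
Step 4: lo=8, hi=8, mid=8, val=83

Not found


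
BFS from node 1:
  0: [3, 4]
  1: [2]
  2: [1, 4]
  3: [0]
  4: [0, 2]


Visit 1, enqueue [2]
Visit 2, enqueue [4]
Visit 4, enqueue [0]
Visit 0, enqueue [3]
Visit 3, enqueue []

BFS order: [1, 2, 4, 0, 3]


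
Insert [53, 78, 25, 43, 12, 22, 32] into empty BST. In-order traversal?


Insert 53: root
Insert 78: R from 53
Insert 25: L from 53
Insert 43: L from 53 -> R from 25
Insert 12: L from 53 -> L from 25
Insert 22: L from 53 -> L from 25 -> R from 12
Insert 32: L from 53 -> R from 25 -> L from 43

In-order: [12, 22, 25, 32, 43, 53, 78]


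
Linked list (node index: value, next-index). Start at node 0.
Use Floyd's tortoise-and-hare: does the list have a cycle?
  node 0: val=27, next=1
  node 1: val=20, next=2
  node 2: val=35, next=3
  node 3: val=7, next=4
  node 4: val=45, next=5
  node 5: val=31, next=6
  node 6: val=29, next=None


Floyd's tortoise (slow, +1) and hare (fast, +2):
  init: slow=0, fast=0
  step 1: slow=1, fast=2
  step 2: slow=2, fast=4
  step 3: slow=3, fast=6
  step 4: fast -> None, no cycle

Cycle: no


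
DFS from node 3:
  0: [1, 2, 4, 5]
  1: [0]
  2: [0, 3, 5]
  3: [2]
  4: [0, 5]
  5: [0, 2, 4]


Visit 3, push [2]
Visit 2, push [5, 0]
Visit 0, push [5, 4, 1]
Visit 1, push []
Visit 4, push [5]
Visit 5, push []

DFS order: [3, 2, 0, 1, 4, 5]


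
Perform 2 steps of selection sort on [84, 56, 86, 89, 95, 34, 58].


Initial: [84, 56, 86, 89, 95, 34, 58]
Step 1: min=34 at 5
  Swap: [34, 56, 86, 89, 95, 84, 58]
Step 2: min=56 at 1
  Swap: [34, 56, 86, 89, 95, 84, 58]

After 2 steps: [34, 56, 86, 89, 95, 84, 58]


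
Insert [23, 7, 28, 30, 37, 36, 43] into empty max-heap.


Insert 23: [23]
Insert 7: [23, 7]
Insert 28: [28, 7, 23]
Insert 30: [30, 28, 23, 7]
Insert 37: [37, 30, 23, 7, 28]
Insert 36: [37, 30, 36, 7, 28, 23]
Insert 43: [43, 30, 37, 7, 28, 23, 36]

Final heap: [43, 30, 37, 7, 28, 23, 36]


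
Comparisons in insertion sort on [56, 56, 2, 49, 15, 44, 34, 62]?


Algorithm: insertion sort
Input: [56, 56, 2, 49, 15, 44, 34, 62]
Sorted: [2, 15, 34, 44, 49, 56, 56, 62]

20


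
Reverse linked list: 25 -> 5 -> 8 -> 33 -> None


Step 1: curr=25, set curr.next=prev(None) | reversed so far: 25
Step 2: curr=5, set curr.next=prev(25) | reversed so far: 5 -> 25
Step 3: curr=8, set curr.next=prev(5) | reversed so far: 8 -> 5 -> 25
Step 4: curr=33, set curr.next=prev(8) | reversed so far: 33 -> 8 -> 5 -> 25

33 -> 8 -> 5 -> 25 -> None


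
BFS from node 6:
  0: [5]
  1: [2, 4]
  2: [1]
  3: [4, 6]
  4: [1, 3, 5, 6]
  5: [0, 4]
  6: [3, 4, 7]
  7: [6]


Visit 6, enqueue [3, 4, 7]
Visit 3, enqueue []
Visit 4, enqueue [1, 5]
Visit 7, enqueue []
Visit 1, enqueue [2]
Visit 5, enqueue [0]
Visit 2, enqueue []
Visit 0, enqueue []

BFS order: [6, 3, 4, 7, 1, 5, 2, 0]


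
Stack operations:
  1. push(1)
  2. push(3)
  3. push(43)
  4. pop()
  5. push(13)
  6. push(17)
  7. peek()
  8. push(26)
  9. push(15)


push(1) -> [1]
push(3) -> [1, 3]
push(43) -> [1, 3, 43]
pop()->43, [1, 3]
push(13) -> [1, 3, 13]
push(17) -> [1, 3, 13, 17]
peek()->17
push(26) -> [1, 3, 13, 17, 26]
push(15) -> [1, 3, 13, 17, 26, 15]

Final stack: [1, 3, 13, 17, 26, 15]


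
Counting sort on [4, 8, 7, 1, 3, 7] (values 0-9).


Input: [4, 8, 7, 1, 3, 7]
Counts: [0, 1, 0, 1, 1, 0, 0, 2, 1, 0]

Sorted: [1, 3, 4, 7, 7, 8]


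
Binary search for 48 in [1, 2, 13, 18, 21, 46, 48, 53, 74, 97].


Step 1: lo=0, hi=9, mid=4, val=21
Step 2: lo=5, hi=9, mid=7, val=53
Step 3: lo=5, hi=6, mid=5, val=46
Step 4: lo=6, hi=6, mid=6, val=48

Found at index 6


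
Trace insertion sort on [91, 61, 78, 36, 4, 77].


Initial: [91, 61, 78, 36, 4, 77]
Insert 61: [61, 91, 78, 36, 4, 77]
Insert 78: [61, 78, 91, 36, 4, 77]
Insert 36: [36, 61, 78, 91, 4, 77]
Insert 4: [4, 36, 61, 78, 91, 77]
Insert 77: [4, 36, 61, 77, 78, 91]

Sorted: [4, 36, 61, 77, 78, 91]


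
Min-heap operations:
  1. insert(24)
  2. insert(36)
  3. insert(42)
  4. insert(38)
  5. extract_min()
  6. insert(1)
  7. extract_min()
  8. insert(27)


insert(24) -> [24]
insert(36) -> [24, 36]
insert(42) -> [24, 36, 42]
insert(38) -> [24, 36, 42, 38]
extract_min()->24, [36, 38, 42]
insert(1) -> [1, 36, 42, 38]
extract_min()->1, [36, 38, 42]
insert(27) -> [27, 36, 42, 38]

Final heap: [27, 36, 42, 38]


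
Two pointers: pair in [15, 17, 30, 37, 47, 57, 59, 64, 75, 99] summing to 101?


lo=0(15)+hi=9(99)=114
lo=0(15)+hi=8(75)=90
lo=1(17)+hi=8(75)=92
lo=2(30)+hi=8(75)=105
lo=2(30)+hi=7(64)=94
lo=3(37)+hi=7(64)=101

Yes: 37+64=101


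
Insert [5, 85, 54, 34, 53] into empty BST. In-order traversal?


Insert 5: root
Insert 85: R from 5
Insert 54: R from 5 -> L from 85
Insert 34: R from 5 -> L from 85 -> L from 54
Insert 53: R from 5 -> L from 85 -> L from 54 -> R from 34

In-order: [5, 34, 53, 54, 85]


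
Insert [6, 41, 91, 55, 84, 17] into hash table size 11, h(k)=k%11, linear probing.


Insert 6: h=6 -> slot 6
Insert 41: h=8 -> slot 8
Insert 91: h=3 -> slot 3
Insert 55: h=0 -> slot 0
Insert 84: h=7 -> slot 7
Insert 17: h=6, 3 probes -> slot 9

Table: [55, None, None, 91, None, None, 6, 84, 41, 17, None]


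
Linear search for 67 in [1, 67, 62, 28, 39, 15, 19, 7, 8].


i=0: 1!=67
i=1: 67==67 found!

Found at 1, 2 comps


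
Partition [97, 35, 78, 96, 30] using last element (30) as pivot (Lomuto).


Pivot: 30
Place pivot at 0: [30, 35, 78, 96, 97]

Partitioned: [30, 35, 78, 96, 97]


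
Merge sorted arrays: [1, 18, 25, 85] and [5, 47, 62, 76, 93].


Take 1 from A
Take 5 from B
Take 18 from A
Take 25 from A
Take 47 from B
Take 62 from B
Take 76 from B
Take 85 from A

Merged: [1, 5, 18, 25, 47, 62, 76, 85, 93]


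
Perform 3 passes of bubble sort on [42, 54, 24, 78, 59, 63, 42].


Initial: [42, 54, 24, 78, 59, 63, 42]
Pass 1: [42, 24, 54, 59, 63, 42, 78] (4 swaps)
Pass 2: [24, 42, 54, 59, 42, 63, 78] (2 swaps)
Pass 3: [24, 42, 54, 42, 59, 63, 78] (1 swaps)

After 3 passes: [24, 42, 54, 42, 59, 63, 78]


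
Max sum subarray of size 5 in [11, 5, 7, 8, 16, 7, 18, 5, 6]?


[0:5]: 47
[1:6]: 43
[2:7]: 56
[3:8]: 54
[4:9]: 52

Max: 56 at [2:7]


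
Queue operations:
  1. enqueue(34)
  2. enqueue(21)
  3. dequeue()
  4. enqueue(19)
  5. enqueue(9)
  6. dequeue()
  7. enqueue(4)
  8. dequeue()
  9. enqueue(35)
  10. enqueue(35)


enqueue(34) -> [34]
enqueue(21) -> [34, 21]
dequeue()->34, [21]
enqueue(19) -> [21, 19]
enqueue(9) -> [21, 19, 9]
dequeue()->21, [19, 9]
enqueue(4) -> [19, 9, 4]
dequeue()->19, [9, 4]
enqueue(35) -> [9, 4, 35]
enqueue(35) -> [9, 4, 35, 35]

Final queue: [9, 4, 35, 35]


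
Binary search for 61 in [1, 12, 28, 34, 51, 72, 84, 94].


Step 1: lo=0, hi=7, mid=3, val=34
Step 2: lo=4, hi=7, mid=5, val=72
Step 3: lo=4, hi=4, mid=4, val=51

Not found


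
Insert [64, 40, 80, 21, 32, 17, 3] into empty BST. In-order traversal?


Insert 64: root
Insert 40: L from 64
Insert 80: R from 64
Insert 21: L from 64 -> L from 40
Insert 32: L from 64 -> L from 40 -> R from 21
Insert 17: L from 64 -> L from 40 -> L from 21
Insert 3: L from 64 -> L from 40 -> L from 21 -> L from 17

In-order: [3, 17, 21, 32, 40, 64, 80]


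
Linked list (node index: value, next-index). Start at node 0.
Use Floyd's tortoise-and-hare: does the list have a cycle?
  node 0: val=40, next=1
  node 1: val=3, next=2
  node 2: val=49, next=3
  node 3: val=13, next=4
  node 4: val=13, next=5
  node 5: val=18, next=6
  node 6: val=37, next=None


Floyd's tortoise (slow, +1) and hare (fast, +2):
  init: slow=0, fast=0
  step 1: slow=1, fast=2
  step 2: slow=2, fast=4
  step 3: slow=3, fast=6
  step 4: fast -> None, no cycle

Cycle: no


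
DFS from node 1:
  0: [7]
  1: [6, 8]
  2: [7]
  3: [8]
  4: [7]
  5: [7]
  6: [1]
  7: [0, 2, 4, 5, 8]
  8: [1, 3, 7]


Visit 1, push [8, 6]
Visit 6, push []
Visit 8, push [7, 3]
Visit 3, push []
Visit 7, push [5, 4, 2, 0]
Visit 0, push []
Visit 2, push []
Visit 4, push []
Visit 5, push []

DFS order: [1, 6, 8, 3, 7, 0, 2, 4, 5]


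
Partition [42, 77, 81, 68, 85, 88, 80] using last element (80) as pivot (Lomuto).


Pivot: 80
  42 <= 80: advance i (no swap)
  77 <= 80: advance i (no swap)
  68 <= 80: swap -> [42, 77, 68, 81, 85, 88, 80]
Place pivot at 3: [42, 77, 68, 80, 85, 88, 81]

Partitioned: [42, 77, 68, 80, 85, 88, 81]


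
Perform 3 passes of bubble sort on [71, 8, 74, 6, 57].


Initial: [71, 8, 74, 6, 57]
Pass 1: [8, 71, 6, 57, 74] (3 swaps)
Pass 2: [8, 6, 57, 71, 74] (2 swaps)
Pass 3: [6, 8, 57, 71, 74] (1 swaps)

After 3 passes: [6, 8, 57, 71, 74]


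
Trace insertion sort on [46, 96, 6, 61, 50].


Initial: [46, 96, 6, 61, 50]
Insert 96: [46, 96, 6, 61, 50]
Insert 6: [6, 46, 96, 61, 50]
Insert 61: [6, 46, 61, 96, 50]
Insert 50: [6, 46, 50, 61, 96]

Sorted: [6, 46, 50, 61, 96]


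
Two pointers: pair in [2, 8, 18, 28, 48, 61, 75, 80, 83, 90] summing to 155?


lo=0(2)+hi=9(90)=92
lo=1(8)+hi=9(90)=98
lo=2(18)+hi=9(90)=108
lo=3(28)+hi=9(90)=118
lo=4(48)+hi=9(90)=138
lo=5(61)+hi=9(90)=151
lo=6(75)+hi=9(90)=165
lo=6(75)+hi=8(83)=158
lo=6(75)+hi=7(80)=155

Yes: 75+80=155


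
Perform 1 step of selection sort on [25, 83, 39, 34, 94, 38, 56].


Initial: [25, 83, 39, 34, 94, 38, 56]
Step 1: min=25 at 0
  Swap: [25, 83, 39, 34, 94, 38, 56]

After 1 step: [25, 83, 39, 34, 94, 38, 56]


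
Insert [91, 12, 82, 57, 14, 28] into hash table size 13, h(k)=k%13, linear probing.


Insert 91: h=0 -> slot 0
Insert 12: h=12 -> slot 12
Insert 82: h=4 -> slot 4
Insert 57: h=5 -> slot 5
Insert 14: h=1 -> slot 1
Insert 28: h=2 -> slot 2

Table: [91, 14, 28, None, 82, 57, None, None, None, None, None, None, 12]


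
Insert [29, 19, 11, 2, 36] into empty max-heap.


Insert 29: [29]
Insert 19: [29, 19]
Insert 11: [29, 19, 11]
Insert 2: [29, 19, 11, 2]
Insert 36: [36, 29, 11, 2, 19]

Final heap: [36, 29, 11, 2, 19]


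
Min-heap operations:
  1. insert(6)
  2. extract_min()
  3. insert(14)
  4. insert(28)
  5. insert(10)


insert(6) -> [6]
extract_min()->6, []
insert(14) -> [14]
insert(28) -> [14, 28]
insert(10) -> [10, 28, 14]

Final heap: [10, 28, 14]


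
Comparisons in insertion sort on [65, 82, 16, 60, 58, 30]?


Algorithm: insertion sort
Input: [65, 82, 16, 60, 58, 30]
Sorted: [16, 30, 58, 60, 65, 82]

15


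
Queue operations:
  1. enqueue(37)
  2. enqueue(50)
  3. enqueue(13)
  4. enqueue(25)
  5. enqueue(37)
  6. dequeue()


enqueue(37) -> [37]
enqueue(50) -> [37, 50]
enqueue(13) -> [37, 50, 13]
enqueue(25) -> [37, 50, 13, 25]
enqueue(37) -> [37, 50, 13, 25, 37]
dequeue()->37, [50, 13, 25, 37]

Final queue: [50, 13, 25, 37]


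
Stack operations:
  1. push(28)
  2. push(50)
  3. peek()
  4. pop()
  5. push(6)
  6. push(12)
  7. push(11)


push(28) -> [28]
push(50) -> [28, 50]
peek()->50
pop()->50, [28]
push(6) -> [28, 6]
push(12) -> [28, 6, 12]
push(11) -> [28, 6, 12, 11]

Final stack: [28, 6, 12, 11]


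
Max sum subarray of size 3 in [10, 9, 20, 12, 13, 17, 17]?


[0:3]: 39
[1:4]: 41
[2:5]: 45
[3:6]: 42
[4:7]: 47

Max: 47 at [4:7]


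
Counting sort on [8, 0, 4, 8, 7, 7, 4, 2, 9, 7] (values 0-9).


Input: [8, 0, 4, 8, 7, 7, 4, 2, 9, 7]
Counts: [1, 0, 1, 0, 2, 0, 0, 3, 2, 1]

Sorted: [0, 2, 4, 4, 7, 7, 7, 8, 8, 9]


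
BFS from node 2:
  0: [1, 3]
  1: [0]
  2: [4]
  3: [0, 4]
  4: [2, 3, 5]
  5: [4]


Visit 2, enqueue [4]
Visit 4, enqueue [3, 5]
Visit 3, enqueue [0]
Visit 5, enqueue []
Visit 0, enqueue [1]
Visit 1, enqueue []

BFS order: [2, 4, 3, 5, 0, 1]


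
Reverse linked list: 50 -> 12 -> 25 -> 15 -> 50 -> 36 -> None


Step 1: curr=50, set curr.next=prev(None) | reversed so far: 50
Step 2: curr=12, set curr.next=prev(50) | reversed so far: 12 -> 50
Step 3: curr=25, set curr.next=prev(12) | reversed so far: 25 -> 12 -> 50
Step 4: curr=15, set curr.next=prev(25) | reversed so far: 15 -> 25 -> 12 -> 50
Step 5: curr=50, set curr.next=prev(15) | reversed so far: 50 -> 15 -> 25 -> 12 -> 50
Step 6: curr=36, set curr.next=prev(50) | reversed so far: 36 -> 50 -> 15 -> 25 -> 12 -> 50

36 -> 50 -> 15 -> 25 -> 12 -> 50 -> None


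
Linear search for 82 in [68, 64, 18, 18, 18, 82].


i=0: 68!=82
i=1: 64!=82
i=2: 18!=82
i=3: 18!=82
i=4: 18!=82
i=5: 82==82 found!

Found at 5, 6 comps


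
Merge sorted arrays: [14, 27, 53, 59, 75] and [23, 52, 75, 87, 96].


Take 14 from A
Take 23 from B
Take 27 from A
Take 52 from B
Take 53 from A
Take 59 from A
Take 75 from A

Merged: [14, 23, 27, 52, 53, 59, 75, 75, 87, 96]


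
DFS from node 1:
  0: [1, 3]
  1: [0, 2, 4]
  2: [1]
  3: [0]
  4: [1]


Visit 1, push [4, 2, 0]
Visit 0, push [3]
Visit 3, push []
Visit 2, push []
Visit 4, push []

DFS order: [1, 0, 3, 2, 4]


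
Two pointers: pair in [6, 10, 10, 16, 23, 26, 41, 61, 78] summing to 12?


lo=0(6)+hi=8(78)=84
lo=0(6)+hi=7(61)=67
lo=0(6)+hi=6(41)=47
lo=0(6)+hi=5(26)=32
lo=0(6)+hi=4(23)=29
lo=0(6)+hi=3(16)=22
lo=0(6)+hi=2(10)=16
lo=0(6)+hi=1(10)=16

No pair found


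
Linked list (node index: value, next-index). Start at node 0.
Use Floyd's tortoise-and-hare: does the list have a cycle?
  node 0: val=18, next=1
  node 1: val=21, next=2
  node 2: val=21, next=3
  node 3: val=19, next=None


Floyd's tortoise (slow, +1) and hare (fast, +2):
  init: slow=0, fast=0
  step 1: slow=1, fast=2
  step 2: fast 2->3->None, no cycle

Cycle: no


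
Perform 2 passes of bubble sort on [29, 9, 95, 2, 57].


Initial: [29, 9, 95, 2, 57]
Pass 1: [9, 29, 2, 57, 95] (3 swaps)
Pass 2: [9, 2, 29, 57, 95] (1 swaps)

After 2 passes: [9, 2, 29, 57, 95]


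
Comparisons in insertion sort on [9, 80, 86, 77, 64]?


Algorithm: insertion sort
Input: [9, 80, 86, 77, 64]
Sorted: [9, 64, 77, 80, 86]

9


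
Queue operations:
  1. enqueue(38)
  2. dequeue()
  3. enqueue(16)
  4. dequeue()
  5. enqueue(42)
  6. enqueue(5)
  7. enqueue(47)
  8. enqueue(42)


enqueue(38) -> [38]
dequeue()->38, []
enqueue(16) -> [16]
dequeue()->16, []
enqueue(42) -> [42]
enqueue(5) -> [42, 5]
enqueue(47) -> [42, 5, 47]
enqueue(42) -> [42, 5, 47, 42]

Final queue: [42, 5, 47, 42]


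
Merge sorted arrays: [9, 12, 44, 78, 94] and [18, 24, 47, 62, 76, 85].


Take 9 from A
Take 12 from A
Take 18 from B
Take 24 from B
Take 44 from A
Take 47 from B
Take 62 from B
Take 76 from B
Take 78 from A
Take 85 from B

Merged: [9, 12, 18, 24, 44, 47, 62, 76, 78, 85, 94]


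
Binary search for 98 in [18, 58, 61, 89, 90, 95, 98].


Step 1: lo=0, hi=6, mid=3, val=89
Step 2: lo=4, hi=6, mid=5, val=95
Step 3: lo=6, hi=6, mid=6, val=98

Found at index 6


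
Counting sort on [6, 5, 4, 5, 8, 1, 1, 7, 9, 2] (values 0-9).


Input: [6, 5, 4, 5, 8, 1, 1, 7, 9, 2]
Counts: [0, 2, 1, 0, 1, 2, 1, 1, 1, 1]

Sorted: [1, 1, 2, 4, 5, 5, 6, 7, 8, 9]


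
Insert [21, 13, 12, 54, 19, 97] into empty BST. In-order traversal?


Insert 21: root
Insert 13: L from 21
Insert 12: L from 21 -> L from 13
Insert 54: R from 21
Insert 19: L from 21 -> R from 13
Insert 97: R from 21 -> R from 54

In-order: [12, 13, 19, 21, 54, 97]


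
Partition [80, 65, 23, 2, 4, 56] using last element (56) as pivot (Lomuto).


Pivot: 56
  23 <= 56: swap -> [23, 65, 80, 2, 4, 56]
  2 <= 56: swap -> [23, 2, 80, 65, 4, 56]
  4 <= 56: swap -> [23, 2, 4, 65, 80, 56]
Place pivot at 3: [23, 2, 4, 56, 80, 65]

Partitioned: [23, 2, 4, 56, 80, 65]


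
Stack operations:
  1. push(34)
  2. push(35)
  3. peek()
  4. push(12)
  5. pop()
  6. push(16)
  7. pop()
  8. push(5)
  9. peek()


push(34) -> [34]
push(35) -> [34, 35]
peek()->35
push(12) -> [34, 35, 12]
pop()->12, [34, 35]
push(16) -> [34, 35, 16]
pop()->16, [34, 35]
push(5) -> [34, 35, 5]
peek()->5

Final stack: [34, 35, 5]


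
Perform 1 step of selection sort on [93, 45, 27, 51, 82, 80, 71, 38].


Initial: [93, 45, 27, 51, 82, 80, 71, 38]
Step 1: min=27 at 2
  Swap: [27, 45, 93, 51, 82, 80, 71, 38]

After 1 step: [27, 45, 93, 51, 82, 80, 71, 38]


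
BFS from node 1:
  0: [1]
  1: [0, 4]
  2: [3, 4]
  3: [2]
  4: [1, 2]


Visit 1, enqueue [0, 4]
Visit 0, enqueue []
Visit 4, enqueue [2]
Visit 2, enqueue [3]
Visit 3, enqueue []

BFS order: [1, 0, 4, 2, 3]


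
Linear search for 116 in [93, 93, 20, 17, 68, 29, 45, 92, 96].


i=0: 93!=116
i=1: 93!=116
i=2: 20!=116
i=3: 17!=116
i=4: 68!=116
i=5: 29!=116
i=6: 45!=116
i=7: 92!=116
i=8: 96!=116

Not found, 9 comps


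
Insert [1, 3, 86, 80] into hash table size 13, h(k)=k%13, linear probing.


Insert 1: h=1 -> slot 1
Insert 3: h=3 -> slot 3
Insert 86: h=8 -> slot 8
Insert 80: h=2 -> slot 2

Table: [None, 1, 80, 3, None, None, None, None, 86, None, None, None, None]


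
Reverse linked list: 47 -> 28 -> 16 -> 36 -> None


Step 1: curr=47, set curr.next=prev(None) | reversed so far: 47
Step 2: curr=28, set curr.next=prev(47) | reversed so far: 28 -> 47
Step 3: curr=16, set curr.next=prev(28) | reversed so far: 16 -> 28 -> 47
Step 4: curr=36, set curr.next=prev(16) | reversed so far: 36 -> 16 -> 28 -> 47

36 -> 16 -> 28 -> 47 -> None


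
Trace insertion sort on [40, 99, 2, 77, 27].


Initial: [40, 99, 2, 77, 27]
Insert 99: [40, 99, 2, 77, 27]
Insert 2: [2, 40, 99, 77, 27]
Insert 77: [2, 40, 77, 99, 27]
Insert 27: [2, 27, 40, 77, 99]

Sorted: [2, 27, 40, 77, 99]


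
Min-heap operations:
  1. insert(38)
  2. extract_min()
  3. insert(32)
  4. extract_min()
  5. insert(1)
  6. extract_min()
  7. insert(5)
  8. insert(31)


insert(38) -> [38]
extract_min()->38, []
insert(32) -> [32]
extract_min()->32, []
insert(1) -> [1]
extract_min()->1, []
insert(5) -> [5]
insert(31) -> [5, 31]

Final heap: [5, 31]


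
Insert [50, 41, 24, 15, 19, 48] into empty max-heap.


Insert 50: [50]
Insert 41: [50, 41]
Insert 24: [50, 41, 24]
Insert 15: [50, 41, 24, 15]
Insert 19: [50, 41, 24, 15, 19]
Insert 48: [50, 41, 48, 15, 19, 24]

Final heap: [50, 41, 48, 15, 19, 24]


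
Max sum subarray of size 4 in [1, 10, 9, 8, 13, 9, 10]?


[0:4]: 28
[1:5]: 40
[2:6]: 39
[3:7]: 40

Max: 40 at [1:5]


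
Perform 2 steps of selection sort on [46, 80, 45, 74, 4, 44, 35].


Initial: [46, 80, 45, 74, 4, 44, 35]
Step 1: min=4 at 4
  Swap: [4, 80, 45, 74, 46, 44, 35]
Step 2: min=35 at 6
  Swap: [4, 35, 45, 74, 46, 44, 80]

After 2 steps: [4, 35, 45, 74, 46, 44, 80]


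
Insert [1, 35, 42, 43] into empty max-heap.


Insert 1: [1]
Insert 35: [35, 1]
Insert 42: [42, 1, 35]
Insert 43: [43, 42, 35, 1]

Final heap: [43, 42, 35, 1]


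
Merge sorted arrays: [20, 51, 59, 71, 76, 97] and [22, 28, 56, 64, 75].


Take 20 from A
Take 22 from B
Take 28 from B
Take 51 from A
Take 56 from B
Take 59 from A
Take 64 from B
Take 71 from A
Take 75 from B

Merged: [20, 22, 28, 51, 56, 59, 64, 71, 75, 76, 97]


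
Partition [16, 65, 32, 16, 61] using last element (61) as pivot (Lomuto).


Pivot: 61
  16 <= 61: advance i (no swap)
  32 <= 61: swap -> [16, 32, 65, 16, 61]
  16 <= 61: swap -> [16, 32, 16, 65, 61]
Place pivot at 3: [16, 32, 16, 61, 65]

Partitioned: [16, 32, 16, 61, 65]


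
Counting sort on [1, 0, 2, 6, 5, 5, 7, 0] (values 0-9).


Input: [1, 0, 2, 6, 5, 5, 7, 0]
Counts: [2, 1, 1, 0, 0, 2, 1, 1, 0, 0]

Sorted: [0, 0, 1, 2, 5, 5, 6, 7]


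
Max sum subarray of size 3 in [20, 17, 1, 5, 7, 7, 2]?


[0:3]: 38
[1:4]: 23
[2:5]: 13
[3:6]: 19
[4:7]: 16

Max: 38 at [0:3]


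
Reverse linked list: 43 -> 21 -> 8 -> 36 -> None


Step 1: curr=43, set curr.next=prev(None) | reversed so far: 43
Step 2: curr=21, set curr.next=prev(43) | reversed so far: 21 -> 43
Step 3: curr=8, set curr.next=prev(21) | reversed so far: 8 -> 21 -> 43
Step 4: curr=36, set curr.next=prev(8) | reversed so far: 36 -> 8 -> 21 -> 43

36 -> 8 -> 21 -> 43 -> None


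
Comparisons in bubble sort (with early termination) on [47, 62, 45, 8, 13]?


Algorithm: bubble sort (with early termination)
Input: [47, 62, 45, 8, 13]
Sorted: [8, 13, 45, 47, 62]

10


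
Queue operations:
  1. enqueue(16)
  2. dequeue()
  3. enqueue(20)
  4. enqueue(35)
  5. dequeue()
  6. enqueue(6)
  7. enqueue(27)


enqueue(16) -> [16]
dequeue()->16, []
enqueue(20) -> [20]
enqueue(35) -> [20, 35]
dequeue()->20, [35]
enqueue(6) -> [35, 6]
enqueue(27) -> [35, 6, 27]

Final queue: [35, 6, 27]


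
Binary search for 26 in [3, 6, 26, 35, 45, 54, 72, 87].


Step 1: lo=0, hi=7, mid=3, val=35
Step 2: lo=0, hi=2, mid=1, val=6
Step 3: lo=2, hi=2, mid=2, val=26

Found at index 2


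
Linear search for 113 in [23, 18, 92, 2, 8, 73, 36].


i=0: 23!=113
i=1: 18!=113
i=2: 92!=113
i=3: 2!=113
i=4: 8!=113
i=5: 73!=113
i=6: 36!=113

Not found, 7 comps


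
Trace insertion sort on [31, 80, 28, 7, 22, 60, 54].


Initial: [31, 80, 28, 7, 22, 60, 54]
Insert 80: [31, 80, 28, 7, 22, 60, 54]
Insert 28: [28, 31, 80, 7, 22, 60, 54]
Insert 7: [7, 28, 31, 80, 22, 60, 54]
Insert 22: [7, 22, 28, 31, 80, 60, 54]
Insert 60: [7, 22, 28, 31, 60, 80, 54]
Insert 54: [7, 22, 28, 31, 54, 60, 80]

Sorted: [7, 22, 28, 31, 54, 60, 80]


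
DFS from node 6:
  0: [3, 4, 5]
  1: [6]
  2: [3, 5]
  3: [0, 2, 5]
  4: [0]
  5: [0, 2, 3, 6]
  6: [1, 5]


Visit 6, push [5, 1]
Visit 1, push []
Visit 5, push [3, 2, 0]
Visit 0, push [4, 3]
Visit 3, push [2]
Visit 2, push []
Visit 4, push []

DFS order: [6, 1, 5, 0, 3, 2, 4]


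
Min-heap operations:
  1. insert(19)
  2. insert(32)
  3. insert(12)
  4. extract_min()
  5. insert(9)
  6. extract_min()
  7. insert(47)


insert(19) -> [19]
insert(32) -> [19, 32]
insert(12) -> [12, 32, 19]
extract_min()->12, [19, 32]
insert(9) -> [9, 32, 19]
extract_min()->9, [19, 32]
insert(47) -> [19, 32, 47]

Final heap: [19, 32, 47]


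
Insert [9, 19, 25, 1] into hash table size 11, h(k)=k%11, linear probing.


Insert 9: h=9 -> slot 9
Insert 19: h=8 -> slot 8
Insert 25: h=3 -> slot 3
Insert 1: h=1 -> slot 1

Table: [None, 1, None, 25, None, None, None, None, 19, 9, None]


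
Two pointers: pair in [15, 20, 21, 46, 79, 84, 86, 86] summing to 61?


lo=0(15)+hi=7(86)=101
lo=0(15)+hi=6(86)=101
lo=0(15)+hi=5(84)=99
lo=0(15)+hi=4(79)=94
lo=0(15)+hi=3(46)=61

Yes: 15+46=61


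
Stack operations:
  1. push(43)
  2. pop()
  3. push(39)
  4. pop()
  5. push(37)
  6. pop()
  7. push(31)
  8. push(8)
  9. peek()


push(43) -> [43]
pop()->43, []
push(39) -> [39]
pop()->39, []
push(37) -> [37]
pop()->37, []
push(31) -> [31]
push(8) -> [31, 8]
peek()->8

Final stack: [31, 8]


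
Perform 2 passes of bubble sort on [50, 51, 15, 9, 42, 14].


Initial: [50, 51, 15, 9, 42, 14]
Pass 1: [50, 15, 9, 42, 14, 51] (4 swaps)
Pass 2: [15, 9, 42, 14, 50, 51] (4 swaps)

After 2 passes: [15, 9, 42, 14, 50, 51]


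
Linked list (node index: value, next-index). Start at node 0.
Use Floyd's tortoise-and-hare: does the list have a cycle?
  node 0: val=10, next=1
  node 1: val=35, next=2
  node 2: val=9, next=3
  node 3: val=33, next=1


Floyd's tortoise (slow, +1) and hare (fast, +2):
  init: slow=0, fast=0
  step 1: slow=1, fast=2
  step 2: slow=2, fast=1
  step 3: slow=3, fast=3
  slow == fast at node 3: cycle detected

Cycle: yes


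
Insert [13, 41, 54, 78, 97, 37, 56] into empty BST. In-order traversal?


Insert 13: root
Insert 41: R from 13
Insert 54: R from 13 -> R from 41
Insert 78: R from 13 -> R from 41 -> R from 54
Insert 97: R from 13 -> R from 41 -> R from 54 -> R from 78
Insert 37: R from 13 -> L from 41
Insert 56: R from 13 -> R from 41 -> R from 54 -> L from 78

In-order: [13, 37, 41, 54, 56, 78, 97]


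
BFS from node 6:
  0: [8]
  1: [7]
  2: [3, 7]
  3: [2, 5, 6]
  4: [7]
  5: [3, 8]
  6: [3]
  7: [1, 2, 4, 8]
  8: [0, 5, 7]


Visit 6, enqueue [3]
Visit 3, enqueue [2, 5]
Visit 2, enqueue [7]
Visit 5, enqueue [8]
Visit 7, enqueue [1, 4]
Visit 8, enqueue [0]
Visit 1, enqueue []
Visit 4, enqueue []
Visit 0, enqueue []

BFS order: [6, 3, 2, 5, 7, 8, 1, 4, 0]


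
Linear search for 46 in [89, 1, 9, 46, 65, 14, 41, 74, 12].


i=0: 89!=46
i=1: 1!=46
i=2: 9!=46
i=3: 46==46 found!

Found at 3, 4 comps


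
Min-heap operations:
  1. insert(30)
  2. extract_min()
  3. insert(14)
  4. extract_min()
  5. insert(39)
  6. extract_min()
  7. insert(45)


insert(30) -> [30]
extract_min()->30, []
insert(14) -> [14]
extract_min()->14, []
insert(39) -> [39]
extract_min()->39, []
insert(45) -> [45]

Final heap: [45]


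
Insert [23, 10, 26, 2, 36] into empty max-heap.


Insert 23: [23]
Insert 10: [23, 10]
Insert 26: [26, 10, 23]
Insert 2: [26, 10, 23, 2]
Insert 36: [36, 26, 23, 2, 10]

Final heap: [36, 26, 23, 2, 10]


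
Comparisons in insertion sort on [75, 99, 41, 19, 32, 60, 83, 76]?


Algorithm: insertion sort
Input: [75, 99, 41, 19, 32, 60, 83, 76]
Sorted: [19, 32, 41, 60, 75, 76, 83, 99]

18


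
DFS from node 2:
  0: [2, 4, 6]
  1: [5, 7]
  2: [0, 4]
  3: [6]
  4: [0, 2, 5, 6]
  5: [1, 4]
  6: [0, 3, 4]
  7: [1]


Visit 2, push [4, 0]
Visit 0, push [6, 4]
Visit 4, push [6, 5]
Visit 5, push [1]
Visit 1, push [7]
Visit 7, push []
Visit 6, push [3]
Visit 3, push []

DFS order: [2, 0, 4, 5, 1, 7, 6, 3]


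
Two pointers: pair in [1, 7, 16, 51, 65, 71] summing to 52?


lo=0(1)+hi=5(71)=72
lo=0(1)+hi=4(65)=66
lo=0(1)+hi=3(51)=52

Yes: 1+51=52


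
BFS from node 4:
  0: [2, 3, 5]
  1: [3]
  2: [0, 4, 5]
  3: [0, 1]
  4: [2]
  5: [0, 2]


Visit 4, enqueue [2]
Visit 2, enqueue [0, 5]
Visit 0, enqueue [3]
Visit 5, enqueue []
Visit 3, enqueue [1]
Visit 1, enqueue []

BFS order: [4, 2, 0, 5, 3, 1]


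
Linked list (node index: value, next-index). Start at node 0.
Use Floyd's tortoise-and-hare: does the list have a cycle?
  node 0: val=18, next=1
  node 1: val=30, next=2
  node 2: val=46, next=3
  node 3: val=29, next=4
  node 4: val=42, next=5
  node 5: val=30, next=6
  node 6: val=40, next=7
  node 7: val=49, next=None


Floyd's tortoise (slow, +1) and hare (fast, +2):
  init: slow=0, fast=0
  step 1: slow=1, fast=2
  step 2: slow=2, fast=4
  step 3: slow=3, fast=6
  step 4: fast 6->7->None, no cycle

Cycle: no


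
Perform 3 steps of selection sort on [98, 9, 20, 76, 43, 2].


Initial: [98, 9, 20, 76, 43, 2]
Step 1: min=2 at 5
  Swap: [2, 9, 20, 76, 43, 98]
Step 2: min=9 at 1
  Swap: [2, 9, 20, 76, 43, 98]
Step 3: min=20 at 2
  Swap: [2, 9, 20, 76, 43, 98]

After 3 steps: [2, 9, 20, 76, 43, 98]


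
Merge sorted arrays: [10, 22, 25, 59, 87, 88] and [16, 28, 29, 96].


Take 10 from A
Take 16 from B
Take 22 from A
Take 25 from A
Take 28 from B
Take 29 from B
Take 59 from A
Take 87 from A
Take 88 from A

Merged: [10, 16, 22, 25, 28, 29, 59, 87, 88, 96]


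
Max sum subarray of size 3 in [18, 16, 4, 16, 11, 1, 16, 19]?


[0:3]: 38
[1:4]: 36
[2:5]: 31
[3:6]: 28
[4:7]: 28
[5:8]: 36

Max: 38 at [0:3]


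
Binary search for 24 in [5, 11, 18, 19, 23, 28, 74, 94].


Step 1: lo=0, hi=7, mid=3, val=19
Step 2: lo=4, hi=7, mid=5, val=28
Step 3: lo=4, hi=4, mid=4, val=23

Not found


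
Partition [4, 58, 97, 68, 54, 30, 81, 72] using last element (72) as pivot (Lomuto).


Pivot: 72
  4 <= 72: advance i (no swap)
  58 <= 72: advance i (no swap)
  68 <= 72: swap -> [4, 58, 68, 97, 54, 30, 81, 72]
  54 <= 72: swap -> [4, 58, 68, 54, 97, 30, 81, 72]
  30 <= 72: swap -> [4, 58, 68, 54, 30, 97, 81, 72]
Place pivot at 5: [4, 58, 68, 54, 30, 72, 81, 97]

Partitioned: [4, 58, 68, 54, 30, 72, 81, 97]


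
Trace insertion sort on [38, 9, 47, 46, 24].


Initial: [38, 9, 47, 46, 24]
Insert 9: [9, 38, 47, 46, 24]
Insert 47: [9, 38, 47, 46, 24]
Insert 46: [9, 38, 46, 47, 24]
Insert 24: [9, 24, 38, 46, 47]

Sorted: [9, 24, 38, 46, 47]


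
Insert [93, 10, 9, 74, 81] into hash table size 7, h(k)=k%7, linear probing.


Insert 93: h=2 -> slot 2
Insert 10: h=3 -> slot 3
Insert 9: h=2, 2 probes -> slot 4
Insert 74: h=4, 1 probes -> slot 5
Insert 81: h=4, 2 probes -> slot 6

Table: [None, None, 93, 10, 9, 74, 81]


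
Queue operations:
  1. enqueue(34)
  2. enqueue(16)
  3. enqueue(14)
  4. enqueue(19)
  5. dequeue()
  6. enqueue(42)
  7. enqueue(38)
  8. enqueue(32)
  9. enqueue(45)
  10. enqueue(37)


enqueue(34) -> [34]
enqueue(16) -> [34, 16]
enqueue(14) -> [34, 16, 14]
enqueue(19) -> [34, 16, 14, 19]
dequeue()->34, [16, 14, 19]
enqueue(42) -> [16, 14, 19, 42]
enqueue(38) -> [16, 14, 19, 42, 38]
enqueue(32) -> [16, 14, 19, 42, 38, 32]
enqueue(45) -> [16, 14, 19, 42, 38, 32, 45]
enqueue(37) -> [16, 14, 19, 42, 38, 32, 45, 37]

Final queue: [16, 14, 19, 42, 38, 32, 45, 37]


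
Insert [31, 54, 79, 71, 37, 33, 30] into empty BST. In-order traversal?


Insert 31: root
Insert 54: R from 31
Insert 79: R from 31 -> R from 54
Insert 71: R from 31 -> R from 54 -> L from 79
Insert 37: R from 31 -> L from 54
Insert 33: R from 31 -> L from 54 -> L from 37
Insert 30: L from 31

In-order: [30, 31, 33, 37, 54, 71, 79]


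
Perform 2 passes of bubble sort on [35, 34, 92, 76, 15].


Initial: [35, 34, 92, 76, 15]
Pass 1: [34, 35, 76, 15, 92] (3 swaps)
Pass 2: [34, 35, 15, 76, 92] (1 swaps)

After 2 passes: [34, 35, 15, 76, 92]


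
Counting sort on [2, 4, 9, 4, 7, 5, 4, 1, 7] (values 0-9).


Input: [2, 4, 9, 4, 7, 5, 4, 1, 7]
Counts: [0, 1, 1, 0, 3, 1, 0, 2, 0, 1]

Sorted: [1, 2, 4, 4, 4, 5, 7, 7, 9]


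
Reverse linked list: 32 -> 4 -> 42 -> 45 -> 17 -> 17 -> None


Step 1: curr=32, set curr.next=prev(None) | reversed so far: 32
Step 2: curr=4, set curr.next=prev(32) | reversed so far: 4 -> 32
Step 3: curr=42, set curr.next=prev(4) | reversed so far: 42 -> 4 -> 32
Step 4: curr=45, set curr.next=prev(42) | reversed so far: 45 -> 42 -> 4 -> 32
Step 5: curr=17, set curr.next=prev(45) | reversed so far: 17 -> 45 -> 42 -> 4 -> 32
Step 6: curr=17, set curr.next=prev(17) | reversed so far: 17 -> 17 -> 45 -> 42 -> 4 -> 32

17 -> 17 -> 45 -> 42 -> 4 -> 32 -> None


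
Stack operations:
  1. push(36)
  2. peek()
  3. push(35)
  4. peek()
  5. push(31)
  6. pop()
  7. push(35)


push(36) -> [36]
peek()->36
push(35) -> [36, 35]
peek()->35
push(31) -> [36, 35, 31]
pop()->31, [36, 35]
push(35) -> [36, 35, 35]

Final stack: [36, 35, 35]


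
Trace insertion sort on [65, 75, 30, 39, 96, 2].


Initial: [65, 75, 30, 39, 96, 2]
Insert 75: [65, 75, 30, 39, 96, 2]
Insert 30: [30, 65, 75, 39, 96, 2]
Insert 39: [30, 39, 65, 75, 96, 2]
Insert 96: [30, 39, 65, 75, 96, 2]
Insert 2: [2, 30, 39, 65, 75, 96]

Sorted: [2, 30, 39, 65, 75, 96]


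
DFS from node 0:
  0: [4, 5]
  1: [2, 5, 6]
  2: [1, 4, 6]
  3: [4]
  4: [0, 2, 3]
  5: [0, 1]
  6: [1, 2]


Visit 0, push [5, 4]
Visit 4, push [3, 2]
Visit 2, push [6, 1]
Visit 1, push [6, 5]
Visit 5, push []
Visit 6, push []
Visit 3, push []

DFS order: [0, 4, 2, 1, 5, 6, 3]


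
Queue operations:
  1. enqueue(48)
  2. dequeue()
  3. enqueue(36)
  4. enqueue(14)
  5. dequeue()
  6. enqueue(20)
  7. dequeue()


enqueue(48) -> [48]
dequeue()->48, []
enqueue(36) -> [36]
enqueue(14) -> [36, 14]
dequeue()->36, [14]
enqueue(20) -> [14, 20]
dequeue()->14, [20]

Final queue: [20]


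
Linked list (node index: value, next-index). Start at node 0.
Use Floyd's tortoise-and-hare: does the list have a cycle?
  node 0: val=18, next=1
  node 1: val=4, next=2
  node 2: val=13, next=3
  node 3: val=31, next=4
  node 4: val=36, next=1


Floyd's tortoise (slow, +1) and hare (fast, +2):
  init: slow=0, fast=0
  step 1: slow=1, fast=2
  step 2: slow=2, fast=4
  step 3: slow=3, fast=2
  step 4: slow=4, fast=4
  slow == fast at node 4: cycle detected

Cycle: yes


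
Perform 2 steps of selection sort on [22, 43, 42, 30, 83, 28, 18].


Initial: [22, 43, 42, 30, 83, 28, 18]
Step 1: min=18 at 6
  Swap: [18, 43, 42, 30, 83, 28, 22]
Step 2: min=22 at 6
  Swap: [18, 22, 42, 30, 83, 28, 43]

After 2 steps: [18, 22, 42, 30, 83, 28, 43]


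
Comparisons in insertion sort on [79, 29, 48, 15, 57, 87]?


Algorithm: insertion sort
Input: [79, 29, 48, 15, 57, 87]
Sorted: [15, 29, 48, 57, 79, 87]

9


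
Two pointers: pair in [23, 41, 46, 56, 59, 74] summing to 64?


lo=0(23)+hi=5(74)=97
lo=0(23)+hi=4(59)=82
lo=0(23)+hi=3(56)=79
lo=0(23)+hi=2(46)=69
lo=0(23)+hi=1(41)=64

Yes: 23+41=64


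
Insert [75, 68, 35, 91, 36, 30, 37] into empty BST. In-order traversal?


Insert 75: root
Insert 68: L from 75
Insert 35: L from 75 -> L from 68
Insert 91: R from 75
Insert 36: L from 75 -> L from 68 -> R from 35
Insert 30: L from 75 -> L from 68 -> L from 35
Insert 37: L from 75 -> L from 68 -> R from 35 -> R from 36

In-order: [30, 35, 36, 37, 68, 75, 91]


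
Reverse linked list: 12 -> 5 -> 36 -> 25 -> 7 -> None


Step 1: curr=12, set curr.next=prev(None) | reversed so far: 12
Step 2: curr=5, set curr.next=prev(12) | reversed so far: 5 -> 12
Step 3: curr=36, set curr.next=prev(5) | reversed so far: 36 -> 5 -> 12
Step 4: curr=25, set curr.next=prev(36) | reversed so far: 25 -> 36 -> 5 -> 12
Step 5: curr=7, set curr.next=prev(25) | reversed so far: 7 -> 25 -> 36 -> 5 -> 12

7 -> 25 -> 36 -> 5 -> 12 -> None


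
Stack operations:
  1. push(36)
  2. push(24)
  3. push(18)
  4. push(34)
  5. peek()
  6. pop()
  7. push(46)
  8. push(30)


push(36) -> [36]
push(24) -> [36, 24]
push(18) -> [36, 24, 18]
push(34) -> [36, 24, 18, 34]
peek()->34
pop()->34, [36, 24, 18]
push(46) -> [36, 24, 18, 46]
push(30) -> [36, 24, 18, 46, 30]

Final stack: [36, 24, 18, 46, 30]


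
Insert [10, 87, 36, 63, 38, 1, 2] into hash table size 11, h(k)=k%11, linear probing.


Insert 10: h=10 -> slot 10
Insert 87: h=10, 1 probes -> slot 0
Insert 36: h=3 -> slot 3
Insert 63: h=8 -> slot 8
Insert 38: h=5 -> slot 5
Insert 1: h=1 -> slot 1
Insert 2: h=2 -> slot 2

Table: [87, 1, 2, 36, None, 38, None, None, 63, None, 10]


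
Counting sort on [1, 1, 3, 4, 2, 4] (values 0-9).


Input: [1, 1, 3, 4, 2, 4]
Counts: [0, 2, 1, 1, 2, 0, 0, 0, 0, 0]

Sorted: [1, 1, 2, 3, 4, 4]


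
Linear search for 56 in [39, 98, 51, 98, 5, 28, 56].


i=0: 39!=56
i=1: 98!=56
i=2: 51!=56
i=3: 98!=56
i=4: 5!=56
i=5: 28!=56
i=6: 56==56 found!

Found at 6, 7 comps


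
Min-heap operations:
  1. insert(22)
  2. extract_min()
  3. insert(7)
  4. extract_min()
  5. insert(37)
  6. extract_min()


insert(22) -> [22]
extract_min()->22, []
insert(7) -> [7]
extract_min()->7, []
insert(37) -> [37]
extract_min()->37, []

Final heap: []


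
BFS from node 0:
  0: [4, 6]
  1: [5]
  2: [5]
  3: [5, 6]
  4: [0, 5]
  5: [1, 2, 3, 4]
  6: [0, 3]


Visit 0, enqueue [4, 6]
Visit 4, enqueue [5]
Visit 6, enqueue [3]
Visit 5, enqueue [1, 2]
Visit 3, enqueue []
Visit 1, enqueue []
Visit 2, enqueue []

BFS order: [0, 4, 6, 5, 3, 1, 2]


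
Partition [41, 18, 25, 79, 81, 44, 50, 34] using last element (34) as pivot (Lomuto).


Pivot: 34
  18 <= 34: swap -> [18, 41, 25, 79, 81, 44, 50, 34]
  25 <= 34: swap -> [18, 25, 41, 79, 81, 44, 50, 34]
Place pivot at 2: [18, 25, 34, 79, 81, 44, 50, 41]

Partitioned: [18, 25, 34, 79, 81, 44, 50, 41]


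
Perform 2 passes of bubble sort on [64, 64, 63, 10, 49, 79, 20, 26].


Initial: [64, 64, 63, 10, 49, 79, 20, 26]
Pass 1: [64, 63, 10, 49, 64, 20, 26, 79] (5 swaps)
Pass 2: [63, 10, 49, 64, 20, 26, 64, 79] (5 swaps)

After 2 passes: [63, 10, 49, 64, 20, 26, 64, 79]


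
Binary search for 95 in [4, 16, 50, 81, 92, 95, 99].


Step 1: lo=0, hi=6, mid=3, val=81
Step 2: lo=4, hi=6, mid=5, val=95

Found at index 5


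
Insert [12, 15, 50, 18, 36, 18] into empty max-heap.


Insert 12: [12]
Insert 15: [15, 12]
Insert 50: [50, 12, 15]
Insert 18: [50, 18, 15, 12]
Insert 36: [50, 36, 15, 12, 18]
Insert 18: [50, 36, 18, 12, 18, 15]

Final heap: [50, 36, 18, 12, 18, 15]


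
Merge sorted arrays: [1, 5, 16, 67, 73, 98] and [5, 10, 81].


Take 1 from A
Take 5 from A
Take 5 from B
Take 10 from B
Take 16 from A
Take 67 from A
Take 73 from A
Take 81 from B

Merged: [1, 5, 5, 10, 16, 67, 73, 81, 98]


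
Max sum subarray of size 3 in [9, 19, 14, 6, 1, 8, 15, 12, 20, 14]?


[0:3]: 42
[1:4]: 39
[2:5]: 21
[3:6]: 15
[4:7]: 24
[5:8]: 35
[6:9]: 47
[7:10]: 46

Max: 47 at [6:9]


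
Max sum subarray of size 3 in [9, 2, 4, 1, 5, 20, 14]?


[0:3]: 15
[1:4]: 7
[2:5]: 10
[3:6]: 26
[4:7]: 39

Max: 39 at [4:7]


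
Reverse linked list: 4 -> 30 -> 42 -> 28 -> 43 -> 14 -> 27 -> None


Step 1: curr=4, set curr.next=prev(None) | reversed so far: 4
Step 2: curr=30, set curr.next=prev(4) | reversed so far: 30 -> 4
Step 3: curr=42, set curr.next=prev(30) | reversed so far: 42 -> 30 -> 4
Step 4: curr=28, set curr.next=prev(42) | reversed so far: 28 -> 42 -> 30 -> 4
Step 5: curr=43, set curr.next=prev(28) | reversed so far: 43 -> 28 -> 42 -> 30 -> 4
Step 6: curr=14, set curr.next=prev(43) | reversed so far: 14 -> 43 -> 28 -> 42 -> 30 -> 4
Step 7: curr=27, set curr.next=prev(14) | reversed so far: 27 -> 14 -> 43 -> 28 -> 42 -> 30 -> 4

27 -> 14 -> 43 -> 28 -> 42 -> 30 -> 4 -> None


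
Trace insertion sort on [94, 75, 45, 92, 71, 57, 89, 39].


Initial: [94, 75, 45, 92, 71, 57, 89, 39]
Insert 75: [75, 94, 45, 92, 71, 57, 89, 39]
Insert 45: [45, 75, 94, 92, 71, 57, 89, 39]
Insert 92: [45, 75, 92, 94, 71, 57, 89, 39]
Insert 71: [45, 71, 75, 92, 94, 57, 89, 39]
Insert 57: [45, 57, 71, 75, 92, 94, 89, 39]
Insert 89: [45, 57, 71, 75, 89, 92, 94, 39]
Insert 39: [39, 45, 57, 71, 75, 89, 92, 94]

Sorted: [39, 45, 57, 71, 75, 89, 92, 94]


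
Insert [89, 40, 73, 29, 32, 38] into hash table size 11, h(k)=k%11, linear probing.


Insert 89: h=1 -> slot 1
Insert 40: h=7 -> slot 7
Insert 73: h=7, 1 probes -> slot 8
Insert 29: h=7, 2 probes -> slot 9
Insert 32: h=10 -> slot 10
Insert 38: h=5 -> slot 5

Table: [None, 89, None, None, None, 38, None, 40, 73, 29, 32]


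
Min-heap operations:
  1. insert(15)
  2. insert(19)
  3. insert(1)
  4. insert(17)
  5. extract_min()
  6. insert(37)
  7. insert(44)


insert(15) -> [15]
insert(19) -> [15, 19]
insert(1) -> [1, 19, 15]
insert(17) -> [1, 17, 15, 19]
extract_min()->1, [15, 17, 19]
insert(37) -> [15, 17, 19, 37]
insert(44) -> [15, 17, 19, 37, 44]

Final heap: [15, 17, 19, 37, 44]


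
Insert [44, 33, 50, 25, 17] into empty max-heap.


Insert 44: [44]
Insert 33: [44, 33]
Insert 50: [50, 33, 44]
Insert 25: [50, 33, 44, 25]
Insert 17: [50, 33, 44, 25, 17]

Final heap: [50, 33, 44, 25, 17]
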